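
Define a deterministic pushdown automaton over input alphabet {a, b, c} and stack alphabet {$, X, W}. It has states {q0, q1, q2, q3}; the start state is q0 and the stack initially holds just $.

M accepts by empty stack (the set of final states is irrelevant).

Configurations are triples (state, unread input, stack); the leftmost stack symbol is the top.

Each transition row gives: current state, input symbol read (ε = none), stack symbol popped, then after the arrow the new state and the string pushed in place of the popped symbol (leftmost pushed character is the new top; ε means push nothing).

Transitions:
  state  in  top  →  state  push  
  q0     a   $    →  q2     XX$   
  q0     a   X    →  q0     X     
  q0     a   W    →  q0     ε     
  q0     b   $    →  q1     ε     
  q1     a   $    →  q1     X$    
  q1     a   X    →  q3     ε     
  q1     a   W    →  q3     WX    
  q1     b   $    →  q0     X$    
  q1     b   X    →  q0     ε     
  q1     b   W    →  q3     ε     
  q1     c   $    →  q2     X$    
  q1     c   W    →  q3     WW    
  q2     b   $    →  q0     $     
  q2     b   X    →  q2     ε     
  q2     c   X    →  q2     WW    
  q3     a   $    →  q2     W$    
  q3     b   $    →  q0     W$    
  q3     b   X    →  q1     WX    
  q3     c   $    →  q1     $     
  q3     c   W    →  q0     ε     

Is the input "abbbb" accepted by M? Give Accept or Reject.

(q0, abbbb, $) ⊢ (q2, bbbb, XX$) ⊢ (q2, bbb, X$) ⊢ (q2, bb, $) ⊢ (q0, b, $) ⊢ (q1, ε, ε)
All input consumed and the stack is empty.

Accept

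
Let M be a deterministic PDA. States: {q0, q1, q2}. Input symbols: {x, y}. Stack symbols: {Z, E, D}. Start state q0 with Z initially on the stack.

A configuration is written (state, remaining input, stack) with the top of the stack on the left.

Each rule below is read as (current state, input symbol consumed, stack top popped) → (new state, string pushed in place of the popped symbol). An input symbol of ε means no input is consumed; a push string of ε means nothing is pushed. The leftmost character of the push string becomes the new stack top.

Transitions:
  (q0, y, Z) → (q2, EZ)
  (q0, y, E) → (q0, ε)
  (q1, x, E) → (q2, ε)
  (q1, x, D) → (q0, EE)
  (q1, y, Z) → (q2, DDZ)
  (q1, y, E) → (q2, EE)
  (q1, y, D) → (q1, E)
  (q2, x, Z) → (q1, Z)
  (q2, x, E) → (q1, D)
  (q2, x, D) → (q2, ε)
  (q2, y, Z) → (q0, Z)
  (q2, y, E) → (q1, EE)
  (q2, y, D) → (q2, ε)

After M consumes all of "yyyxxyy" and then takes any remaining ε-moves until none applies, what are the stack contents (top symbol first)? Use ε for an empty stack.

EEZ

(q0, yyyxxyy, Z) ⊢ (q2, yyxxyy, EZ) ⊢ (q1, yxxyy, EEZ) ⊢ (q2, xxyy, EEEZ) ⊢ (q1, xyy, DEEZ) ⊢ (q0, yy, EEEEZ) ⊢ (q0, y, EEEZ) ⊢ (q0, ε, EEZ)
All input consumed in state q0 with stack EEZ.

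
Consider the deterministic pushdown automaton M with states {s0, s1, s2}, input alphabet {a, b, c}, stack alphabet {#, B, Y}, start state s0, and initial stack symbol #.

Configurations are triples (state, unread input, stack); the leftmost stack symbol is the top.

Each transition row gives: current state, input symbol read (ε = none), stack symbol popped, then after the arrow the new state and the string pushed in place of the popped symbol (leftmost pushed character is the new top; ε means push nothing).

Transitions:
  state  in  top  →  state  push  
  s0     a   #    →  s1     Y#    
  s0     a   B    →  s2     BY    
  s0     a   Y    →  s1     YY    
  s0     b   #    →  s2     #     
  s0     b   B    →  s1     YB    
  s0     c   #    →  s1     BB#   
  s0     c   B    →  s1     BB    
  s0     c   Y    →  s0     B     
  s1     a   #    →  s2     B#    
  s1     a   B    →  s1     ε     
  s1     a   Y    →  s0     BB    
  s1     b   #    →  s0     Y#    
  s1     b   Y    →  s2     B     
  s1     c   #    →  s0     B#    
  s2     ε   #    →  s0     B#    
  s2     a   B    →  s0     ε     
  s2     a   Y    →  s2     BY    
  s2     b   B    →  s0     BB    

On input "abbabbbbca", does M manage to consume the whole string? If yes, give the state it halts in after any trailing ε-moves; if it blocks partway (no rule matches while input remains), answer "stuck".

(s0, abbabbbbca, #) ⊢ (s1, bbabbbbca, Y#) ⊢ (s2, babbbbca, B#) ⊢ (s0, abbbbca, BB#) ⊢ (s2, bbbbca, BYB#) ⊢ (s0, bbbca, BBYB#) ⊢ (s1, bbca, YBBYB#) ⊢ (s2, bca, BBBYB#) ⊢ (s0, ca, BBBBYB#) ⊢ (s1, a, BBBBBYB#) ⊢ (s1, ε, BBBBYB#)
All input consumed; M is in state s1.

s1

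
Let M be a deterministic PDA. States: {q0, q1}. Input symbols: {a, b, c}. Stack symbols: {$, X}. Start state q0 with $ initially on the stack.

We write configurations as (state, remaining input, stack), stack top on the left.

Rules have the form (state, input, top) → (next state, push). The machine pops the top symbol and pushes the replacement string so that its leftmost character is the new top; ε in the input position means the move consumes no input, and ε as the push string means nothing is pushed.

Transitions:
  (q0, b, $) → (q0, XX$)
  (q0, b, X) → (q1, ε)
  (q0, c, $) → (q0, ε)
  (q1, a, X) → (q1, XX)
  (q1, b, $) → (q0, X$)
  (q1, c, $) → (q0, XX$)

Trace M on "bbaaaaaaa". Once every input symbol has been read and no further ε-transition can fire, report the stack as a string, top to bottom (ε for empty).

XXXXXXXX$

(q0, bbaaaaaaa, $)
  read b, top $: go to q0, push XX$ → (q0, baaaaaaa, XX$)
  read b, top X: go to q1, push ε → (q1, aaaaaaa, X$)
  read a, top X: go to q1, push XX → (q1, aaaaaa, XX$)
  read a, top X: go to q1, push XX → (q1, aaaaa, XXX$)
  read a, top X: go to q1, push XX → (q1, aaaa, XXXX$)
  read a, top X: go to q1, push XX → (q1, aaa, XXXXX$)
  read a, top X: go to q1, push XX → (q1, aa, XXXXXX$)
  read a, top X: go to q1, push XX → (q1, a, XXXXXXX$)
  read a, top X: go to q1, push XX → (q1, ε, XXXXXXXX$)
All input consumed in state q1 with stack XXXXXXXX$.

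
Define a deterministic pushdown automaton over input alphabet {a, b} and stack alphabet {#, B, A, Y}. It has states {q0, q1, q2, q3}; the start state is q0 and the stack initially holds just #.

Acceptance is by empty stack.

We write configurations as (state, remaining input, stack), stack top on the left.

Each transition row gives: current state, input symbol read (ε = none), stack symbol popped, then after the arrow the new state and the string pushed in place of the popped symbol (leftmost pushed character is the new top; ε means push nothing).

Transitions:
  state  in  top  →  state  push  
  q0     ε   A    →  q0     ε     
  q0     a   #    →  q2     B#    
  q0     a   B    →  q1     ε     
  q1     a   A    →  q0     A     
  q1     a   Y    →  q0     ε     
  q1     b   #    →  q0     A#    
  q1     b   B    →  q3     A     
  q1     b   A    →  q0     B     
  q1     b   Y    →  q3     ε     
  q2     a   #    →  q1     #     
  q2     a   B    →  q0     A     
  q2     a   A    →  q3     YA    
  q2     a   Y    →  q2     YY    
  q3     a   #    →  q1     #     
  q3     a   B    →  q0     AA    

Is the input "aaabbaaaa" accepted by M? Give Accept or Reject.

Reject

(q0, aaabbaaaa, #)
  read a, top #: go to q2, push B# → (q2, aabbaaaa, B#)
  read a, top B: go to q0, push A → (q0, abbaaaa, A#)
  ε-move, top A: go to q0, push ε → (q0, abbaaaa, #)
  read a, top #: go to q2, push B# → (q2, bbaaaa, B#)
No transition applies at (q2, bbaaaa, B#); input not fully consumed.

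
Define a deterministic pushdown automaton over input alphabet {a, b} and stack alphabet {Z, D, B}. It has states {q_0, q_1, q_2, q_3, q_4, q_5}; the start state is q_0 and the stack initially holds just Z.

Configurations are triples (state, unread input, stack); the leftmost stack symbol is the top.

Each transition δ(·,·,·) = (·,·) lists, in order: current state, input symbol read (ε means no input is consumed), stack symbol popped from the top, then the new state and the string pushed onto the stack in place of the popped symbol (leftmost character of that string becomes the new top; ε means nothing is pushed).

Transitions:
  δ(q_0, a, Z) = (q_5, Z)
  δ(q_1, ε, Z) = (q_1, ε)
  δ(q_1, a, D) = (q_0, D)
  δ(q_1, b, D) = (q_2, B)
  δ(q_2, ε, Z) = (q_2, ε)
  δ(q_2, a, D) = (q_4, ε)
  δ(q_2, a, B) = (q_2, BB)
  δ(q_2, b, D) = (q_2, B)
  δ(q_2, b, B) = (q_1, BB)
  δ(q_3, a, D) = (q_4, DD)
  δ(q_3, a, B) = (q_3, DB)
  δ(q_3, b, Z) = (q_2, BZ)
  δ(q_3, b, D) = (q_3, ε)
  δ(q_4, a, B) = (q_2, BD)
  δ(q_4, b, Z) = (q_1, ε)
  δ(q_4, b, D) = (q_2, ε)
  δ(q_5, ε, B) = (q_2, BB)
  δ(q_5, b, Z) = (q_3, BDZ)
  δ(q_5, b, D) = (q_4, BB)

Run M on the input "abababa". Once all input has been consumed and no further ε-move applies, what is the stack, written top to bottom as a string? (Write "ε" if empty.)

DBDZ

(q_0, abababa, Z) ⊢ (q_5, bababa, Z) ⊢ (q_3, ababa, BDZ) ⊢ (q_3, baba, DBDZ) ⊢ (q_3, aba, BDZ) ⊢ (q_3, ba, DBDZ) ⊢ (q_3, a, BDZ) ⊢ (q_3, ε, DBDZ)
All input consumed in state q_3 with stack DBDZ.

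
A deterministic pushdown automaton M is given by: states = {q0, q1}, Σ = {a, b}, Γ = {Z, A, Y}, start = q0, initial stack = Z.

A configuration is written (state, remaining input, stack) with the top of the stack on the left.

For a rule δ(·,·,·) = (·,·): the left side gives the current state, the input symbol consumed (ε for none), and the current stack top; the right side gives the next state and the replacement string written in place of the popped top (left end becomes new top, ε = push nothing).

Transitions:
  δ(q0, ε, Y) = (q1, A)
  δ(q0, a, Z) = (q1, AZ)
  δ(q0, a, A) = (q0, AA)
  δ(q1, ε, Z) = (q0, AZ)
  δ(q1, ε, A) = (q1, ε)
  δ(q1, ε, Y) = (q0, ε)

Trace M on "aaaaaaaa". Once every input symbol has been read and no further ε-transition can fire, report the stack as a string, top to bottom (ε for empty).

(q0, aaaaaaaa, Z)
  read a, top Z: go to q1, push AZ → (q1, aaaaaaa, AZ)
  ε-move, top A: go to q1, push ε → (q1, aaaaaaa, Z)
  ε-move, top Z: go to q0, push AZ → (q0, aaaaaaa, AZ)
  read a, top A: go to q0, push AA → (q0, aaaaaa, AAZ)
  read a, top A: go to q0, push AA → (q0, aaaaa, AAAZ)
  read a, top A: go to q0, push AA → (q0, aaaa, AAAAZ)
  read a, top A: go to q0, push AA → (q0, aaa, AAAAAZ)
  read a, top A: go to q0, push AA → (q0, aa, AAAAAAZ)
  read a, top A: go to q0, push AA → (q0, a, AAAAAAAZ)
  read a, top A: go to q0, push AA → (q0, ε, AAAAAAAAZ)
All input consumed in state q0 with stack AAAAAAAAZ.

AAAAAAAAZ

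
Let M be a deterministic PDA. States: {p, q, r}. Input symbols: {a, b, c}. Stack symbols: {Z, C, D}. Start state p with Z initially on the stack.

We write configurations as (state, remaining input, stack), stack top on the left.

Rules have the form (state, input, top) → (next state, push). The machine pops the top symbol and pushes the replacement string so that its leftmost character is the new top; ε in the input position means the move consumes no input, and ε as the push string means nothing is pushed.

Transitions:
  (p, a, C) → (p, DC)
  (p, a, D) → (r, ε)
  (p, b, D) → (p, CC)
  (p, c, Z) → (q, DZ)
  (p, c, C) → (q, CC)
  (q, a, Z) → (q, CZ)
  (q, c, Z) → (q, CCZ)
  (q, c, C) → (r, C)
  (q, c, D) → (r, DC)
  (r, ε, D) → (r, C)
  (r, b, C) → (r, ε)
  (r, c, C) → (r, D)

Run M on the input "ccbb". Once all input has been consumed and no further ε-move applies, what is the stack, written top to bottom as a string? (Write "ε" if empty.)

Z

(p, ccbb, Z)
  read c, top Z: go to q, push DZ → (q, cbb, DZ)
  read c, top D: go to r, push DC → (r, bb, DCZ)
  ε-move, top D: go to r, push C → (r, bb, CCZ)
  read b, top C: go to r, push ε → (r, b, CZ)
  read b, top C: go to r, push ε → (r, ε, Z)
All input consumed in state r with stack Z.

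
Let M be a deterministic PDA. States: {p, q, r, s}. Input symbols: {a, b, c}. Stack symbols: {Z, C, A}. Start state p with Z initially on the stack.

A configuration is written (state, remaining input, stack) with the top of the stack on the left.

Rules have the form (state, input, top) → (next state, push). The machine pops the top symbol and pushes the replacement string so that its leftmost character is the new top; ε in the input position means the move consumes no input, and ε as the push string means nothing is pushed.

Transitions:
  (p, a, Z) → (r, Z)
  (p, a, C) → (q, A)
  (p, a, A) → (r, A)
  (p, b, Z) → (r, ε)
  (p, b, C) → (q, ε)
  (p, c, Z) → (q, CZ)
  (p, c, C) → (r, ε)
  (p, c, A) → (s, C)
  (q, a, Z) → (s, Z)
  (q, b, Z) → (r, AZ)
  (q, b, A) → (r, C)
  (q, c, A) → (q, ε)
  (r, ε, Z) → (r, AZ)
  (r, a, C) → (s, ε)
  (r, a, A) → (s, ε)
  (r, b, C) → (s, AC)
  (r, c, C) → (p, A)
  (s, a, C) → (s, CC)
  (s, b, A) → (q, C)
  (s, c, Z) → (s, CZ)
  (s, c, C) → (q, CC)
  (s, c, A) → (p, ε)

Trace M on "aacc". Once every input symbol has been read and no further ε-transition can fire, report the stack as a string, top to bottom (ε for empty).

CCZ

(p, aacc, Z)
  read a, top Z: go to r, push Z → (r, acc, Z)
  ε-move, top Z: go to r, push AZ → (r, acc, AZ)
  read a, top A: go to s, push ε → (s, cc, Z)
  read c, top Z: go to s, push CZ → (s, c, CZ)
  read c, top C: go to q, push CC → (q, ε, CCZ)
All input consumed in state q with stack CCZ.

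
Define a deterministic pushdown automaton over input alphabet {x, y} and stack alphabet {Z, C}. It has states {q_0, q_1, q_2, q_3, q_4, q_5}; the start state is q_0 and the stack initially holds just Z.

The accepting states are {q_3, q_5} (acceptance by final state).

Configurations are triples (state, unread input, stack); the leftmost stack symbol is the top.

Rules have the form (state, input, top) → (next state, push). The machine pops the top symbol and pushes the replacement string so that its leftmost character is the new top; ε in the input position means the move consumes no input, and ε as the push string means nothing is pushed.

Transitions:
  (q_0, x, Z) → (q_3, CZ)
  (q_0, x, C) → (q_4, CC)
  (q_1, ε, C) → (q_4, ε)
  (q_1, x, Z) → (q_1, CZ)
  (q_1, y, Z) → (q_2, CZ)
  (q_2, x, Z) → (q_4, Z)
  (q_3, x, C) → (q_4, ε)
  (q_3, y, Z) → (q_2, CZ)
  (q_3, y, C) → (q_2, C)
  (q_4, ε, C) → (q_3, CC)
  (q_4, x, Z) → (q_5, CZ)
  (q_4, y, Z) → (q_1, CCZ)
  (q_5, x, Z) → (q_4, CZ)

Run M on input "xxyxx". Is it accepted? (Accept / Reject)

Accept

(q_0, xxyxx, Z)
  read x, top Z: go to q_3, push CZ → (q_3, xyxx, CZ)
  read x, top C: go to q_4, push ε → (q_4, yxx, Z)
  read y, top Z: go to q_1, push CCZ → (q_1, xx, CCZ)
  ε-move, top C: go to q_4, push ε → (q_4, xx, CZ)
  ε-move, top C: go to q_3, push CC → (q_3, xx, CCZ)
  read x, top C: go to q_4, push ε → (q_4, x, CZ)
  ε-move, top C: go to q_3, push CC → (q_3, x, CCZ)
  read x, top C: go to q_4, push ε → (q_4, ε, CZ)
  ε-move, top C: go to q_3, push CC → (q_3, ε, CCZ)
All input consumed; state q_3 ∈ F.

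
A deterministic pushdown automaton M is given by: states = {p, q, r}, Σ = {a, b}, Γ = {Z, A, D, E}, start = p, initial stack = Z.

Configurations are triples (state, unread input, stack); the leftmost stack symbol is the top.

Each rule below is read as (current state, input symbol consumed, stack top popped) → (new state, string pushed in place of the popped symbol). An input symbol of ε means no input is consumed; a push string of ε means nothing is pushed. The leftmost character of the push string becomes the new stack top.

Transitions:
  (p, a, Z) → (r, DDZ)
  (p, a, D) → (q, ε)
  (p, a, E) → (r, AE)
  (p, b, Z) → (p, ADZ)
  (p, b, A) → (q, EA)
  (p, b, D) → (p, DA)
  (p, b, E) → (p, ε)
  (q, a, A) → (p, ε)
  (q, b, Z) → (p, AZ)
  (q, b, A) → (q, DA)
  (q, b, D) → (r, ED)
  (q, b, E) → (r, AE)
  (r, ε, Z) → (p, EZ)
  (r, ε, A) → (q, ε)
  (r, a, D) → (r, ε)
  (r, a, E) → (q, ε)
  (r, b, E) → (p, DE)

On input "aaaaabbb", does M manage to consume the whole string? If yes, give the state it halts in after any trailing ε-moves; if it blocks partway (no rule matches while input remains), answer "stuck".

stuck

(p, aaaaabbb, Z)
  read a, top Z: go to r, push DDZ → (r, aaaabbb, DDZ)
  read a, top D: go to r, push ε → (r, aaabbb, DZ)
  read a, top D: go to r, push ε → (r, aabbb, Z)
  ε-move, top Z: go to p, push EZ → (p, aabbb, EZ)
  read a, top E: go to r, push AE → (r, abbb, AEZ)
  ε-move, top A: go to q, push ε → (q, abbb, EZ)
No transition for (q, a, top E); M blocks with input abbb remaining.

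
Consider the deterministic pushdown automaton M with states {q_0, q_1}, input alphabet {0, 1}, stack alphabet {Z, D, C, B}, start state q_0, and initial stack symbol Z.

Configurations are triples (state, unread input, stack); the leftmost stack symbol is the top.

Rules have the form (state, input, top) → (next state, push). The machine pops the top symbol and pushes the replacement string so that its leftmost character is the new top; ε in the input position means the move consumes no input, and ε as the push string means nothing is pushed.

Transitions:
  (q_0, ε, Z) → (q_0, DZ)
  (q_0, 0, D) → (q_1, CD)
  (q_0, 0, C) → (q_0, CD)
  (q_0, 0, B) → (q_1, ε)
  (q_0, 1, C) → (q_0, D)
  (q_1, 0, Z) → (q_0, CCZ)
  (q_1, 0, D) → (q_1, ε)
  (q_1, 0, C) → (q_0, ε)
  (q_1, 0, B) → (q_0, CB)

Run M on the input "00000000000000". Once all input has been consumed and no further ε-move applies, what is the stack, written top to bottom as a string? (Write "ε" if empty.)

(q_0, 00000000000000, Z)
  ε-move, top Z: go to q_0, push DZ → (q_0, 00000000000000, DZ)
  read 0, top D: go to q_1, push CD → (q_1, 0000000000000, CDZ)
  read 0, top C: go to q_0, push ε → (q_0, 000000000000, DZ)
  read 0, top D: go to q_1, push CD → (q_1, 00000000000, CDZ)
  read 0, top C: go to q_0, push ε → (q_0, 0000000000, DZ)
  read 0, top D: go to q_1, push CD → (q_1, 000000000, CDZ)
  read 0, top C: go to q_0, push ε → (q_0, 00000000, DZ)
  read 0, top D: go to q_1, push CD → (q_1, 0000000, CDZ)
  read 0, top C: go to q_0, push ε → (q_0, 000000, DZ)
  read 0, top D: go to q_1, push CD → (q_1, 00000, CDZ)
  read 0, top C: go to q_0, push ε → (q_0, 0000, DZ)
  read 0, top D: go to q_1, push CD → (q_1, 000, CDZ)
  read 0, top C: go to q_0, push ε → (q_0, 00, DZ)
  read 0, top D: go to q_1, push CD → (q_1, 0, CDZ)
  read 0, top C: go to q_0, push ε → (q_0, ε, DZ)
All input consumed in state q_0 with stack DZ.

DZ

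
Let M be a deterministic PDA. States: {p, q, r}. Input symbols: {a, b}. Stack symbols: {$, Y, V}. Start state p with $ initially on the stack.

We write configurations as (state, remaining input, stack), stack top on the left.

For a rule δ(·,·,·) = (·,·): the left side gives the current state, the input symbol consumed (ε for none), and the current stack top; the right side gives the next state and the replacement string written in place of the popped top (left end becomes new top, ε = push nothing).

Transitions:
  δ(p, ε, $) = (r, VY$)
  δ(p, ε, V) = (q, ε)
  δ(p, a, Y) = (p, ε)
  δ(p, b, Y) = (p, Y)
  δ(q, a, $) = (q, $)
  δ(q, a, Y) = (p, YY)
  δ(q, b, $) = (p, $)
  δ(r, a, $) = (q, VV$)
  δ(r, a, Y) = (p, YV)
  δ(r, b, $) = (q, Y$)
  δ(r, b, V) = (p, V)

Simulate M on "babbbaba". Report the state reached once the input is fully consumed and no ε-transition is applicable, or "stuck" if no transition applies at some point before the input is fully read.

(p, babbbaba, $) ⊢ (r, babbbaba, VY$) ⊢ (p, abbbaba, VY$) ⊢ (q, abbbaba, Y$) ⊢ (p, bbbaba, YY$) ⊢ (p, bbaba, YY$) ⊢ (p, baba, YY$) ⊢ (p, aba, YY$) ⊢ (p, ba, Y$) ⊢ (p, a, Y$) ⊢ (p, ε, $) ⊢ (r, ε, VY$)
All input consumed; M is in state r.

r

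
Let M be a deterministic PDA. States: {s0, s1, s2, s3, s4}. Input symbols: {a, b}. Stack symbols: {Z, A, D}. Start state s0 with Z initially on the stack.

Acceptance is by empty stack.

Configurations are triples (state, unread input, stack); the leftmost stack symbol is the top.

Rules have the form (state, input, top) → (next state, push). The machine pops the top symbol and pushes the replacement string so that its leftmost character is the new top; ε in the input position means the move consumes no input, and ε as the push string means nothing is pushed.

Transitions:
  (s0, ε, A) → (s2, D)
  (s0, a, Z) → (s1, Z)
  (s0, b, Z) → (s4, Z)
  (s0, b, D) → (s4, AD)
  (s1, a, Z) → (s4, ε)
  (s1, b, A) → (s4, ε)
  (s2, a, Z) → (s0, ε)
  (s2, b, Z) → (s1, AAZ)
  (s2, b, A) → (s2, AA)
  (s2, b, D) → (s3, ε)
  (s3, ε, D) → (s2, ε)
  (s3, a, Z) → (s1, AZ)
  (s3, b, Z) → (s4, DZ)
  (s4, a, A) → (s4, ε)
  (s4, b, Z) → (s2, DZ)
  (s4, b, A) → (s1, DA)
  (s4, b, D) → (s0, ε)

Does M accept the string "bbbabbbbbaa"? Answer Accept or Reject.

(s0, bbbabbbbbaa, Z)
  read b, top Z: go to s4, push Z → (s4, bbabbbbbaa, Z)
  read b, top Z: go to s2, push DZ → (s2, babbbbbaa, DZ)
  read b, top D: go to s3, push ε → (s3, abbbbbaa, Z)
  read a, top Z: go to s1, push AZ → (s1, bbbbbaa, AZ)
  read b, top A: go to s4, push ε → (s4, bbbbaa, Z)
  read b, top Z: go to s2, push DZ → (s2, bbbaa, DZ)
  read b, top D: go to s3, push ε → (s3, bbaa, Z)
  read b, top Z: go to s4, push DZ → (s4, baa, DZ)
  read b, top D: go to s0, push ε → (s0, aa, Z)
  read a, top Z: go to s1, push Z → (s1, a, Z)
  read a, top Z: go to s4, push ε → (s4, ε, ε)
All input consumed and the stack is empty.

Accept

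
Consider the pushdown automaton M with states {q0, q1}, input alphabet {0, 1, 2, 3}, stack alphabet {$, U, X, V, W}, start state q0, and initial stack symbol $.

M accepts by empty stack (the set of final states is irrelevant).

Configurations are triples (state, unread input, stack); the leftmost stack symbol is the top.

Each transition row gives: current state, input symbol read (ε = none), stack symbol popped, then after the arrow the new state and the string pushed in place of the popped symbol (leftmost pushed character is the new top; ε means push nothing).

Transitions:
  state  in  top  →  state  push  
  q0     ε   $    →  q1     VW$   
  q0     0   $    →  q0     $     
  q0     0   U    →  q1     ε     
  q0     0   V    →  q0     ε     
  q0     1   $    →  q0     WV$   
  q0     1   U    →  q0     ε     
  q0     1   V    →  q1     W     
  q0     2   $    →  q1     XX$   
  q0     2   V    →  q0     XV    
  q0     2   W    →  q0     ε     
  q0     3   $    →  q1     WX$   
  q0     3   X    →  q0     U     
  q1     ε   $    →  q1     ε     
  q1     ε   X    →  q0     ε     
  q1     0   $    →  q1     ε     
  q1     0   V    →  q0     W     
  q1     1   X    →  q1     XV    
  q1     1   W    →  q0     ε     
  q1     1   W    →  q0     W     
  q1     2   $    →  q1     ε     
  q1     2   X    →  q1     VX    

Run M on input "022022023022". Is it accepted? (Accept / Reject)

No computation consumes all input and empties the stack.

Reject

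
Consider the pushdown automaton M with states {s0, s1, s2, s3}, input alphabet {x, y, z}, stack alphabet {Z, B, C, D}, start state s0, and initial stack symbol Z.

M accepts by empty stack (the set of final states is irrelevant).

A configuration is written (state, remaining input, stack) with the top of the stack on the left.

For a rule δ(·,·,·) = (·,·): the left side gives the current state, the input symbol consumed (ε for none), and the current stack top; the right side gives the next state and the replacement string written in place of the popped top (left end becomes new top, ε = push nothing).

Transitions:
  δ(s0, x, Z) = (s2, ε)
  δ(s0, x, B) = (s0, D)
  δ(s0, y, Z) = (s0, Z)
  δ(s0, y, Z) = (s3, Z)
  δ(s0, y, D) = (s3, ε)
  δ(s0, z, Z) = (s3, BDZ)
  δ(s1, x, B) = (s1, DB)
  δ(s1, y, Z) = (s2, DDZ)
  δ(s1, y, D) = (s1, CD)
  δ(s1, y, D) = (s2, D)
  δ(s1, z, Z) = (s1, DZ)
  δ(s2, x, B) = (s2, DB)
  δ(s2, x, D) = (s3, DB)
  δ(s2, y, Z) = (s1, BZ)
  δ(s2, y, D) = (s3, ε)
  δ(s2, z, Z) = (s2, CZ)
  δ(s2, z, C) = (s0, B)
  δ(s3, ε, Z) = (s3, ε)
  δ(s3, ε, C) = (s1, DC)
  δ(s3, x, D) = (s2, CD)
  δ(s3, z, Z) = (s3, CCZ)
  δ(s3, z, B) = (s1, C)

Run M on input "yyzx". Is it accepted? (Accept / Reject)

No computation consumes all input and empties the stack.

Reject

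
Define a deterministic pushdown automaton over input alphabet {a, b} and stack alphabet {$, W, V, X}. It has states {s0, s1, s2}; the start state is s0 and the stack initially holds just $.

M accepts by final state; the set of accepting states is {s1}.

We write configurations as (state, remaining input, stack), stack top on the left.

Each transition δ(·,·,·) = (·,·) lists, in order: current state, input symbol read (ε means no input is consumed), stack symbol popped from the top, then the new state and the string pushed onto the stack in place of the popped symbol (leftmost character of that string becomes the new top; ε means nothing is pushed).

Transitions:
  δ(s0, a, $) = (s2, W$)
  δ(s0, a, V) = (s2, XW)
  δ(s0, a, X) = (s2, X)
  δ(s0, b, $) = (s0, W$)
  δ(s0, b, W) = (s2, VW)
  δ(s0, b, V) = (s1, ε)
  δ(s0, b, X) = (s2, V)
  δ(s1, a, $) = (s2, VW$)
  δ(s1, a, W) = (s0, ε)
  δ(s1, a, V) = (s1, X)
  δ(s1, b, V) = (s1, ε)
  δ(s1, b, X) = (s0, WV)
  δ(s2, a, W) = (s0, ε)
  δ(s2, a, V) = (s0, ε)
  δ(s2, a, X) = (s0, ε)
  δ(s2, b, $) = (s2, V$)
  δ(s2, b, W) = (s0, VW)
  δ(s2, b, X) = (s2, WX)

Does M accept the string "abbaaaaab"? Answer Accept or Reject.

(s0, abbaaaaab, $)
  read a, top $: go to s2, push W$ → (s2, bbaaaaab, W$)
  read b, top W: go to s0, push VW → (s0, baaaaab, VW$)
  read b, top V: go to s1, push ε → (s1, aaaaab, W$)
  read a, top W: go to s0, push ε → (s0, aaaab, $)
  read a, top $: go to s2, push W$ → (s2, aaab, W$)
  read a, top W: go to s0, push ε → (s0, aab, $)
  read a, top $: go to s2, push W$ → (s2, ab, W$)
  read a, top W: go to s0, push ε → (s0, b, $)
  read b, top $: go to s0, push W$ → (s0, ε, W$)
All input consumed; state s0 ∉ F and no further ε-move applies.

Reject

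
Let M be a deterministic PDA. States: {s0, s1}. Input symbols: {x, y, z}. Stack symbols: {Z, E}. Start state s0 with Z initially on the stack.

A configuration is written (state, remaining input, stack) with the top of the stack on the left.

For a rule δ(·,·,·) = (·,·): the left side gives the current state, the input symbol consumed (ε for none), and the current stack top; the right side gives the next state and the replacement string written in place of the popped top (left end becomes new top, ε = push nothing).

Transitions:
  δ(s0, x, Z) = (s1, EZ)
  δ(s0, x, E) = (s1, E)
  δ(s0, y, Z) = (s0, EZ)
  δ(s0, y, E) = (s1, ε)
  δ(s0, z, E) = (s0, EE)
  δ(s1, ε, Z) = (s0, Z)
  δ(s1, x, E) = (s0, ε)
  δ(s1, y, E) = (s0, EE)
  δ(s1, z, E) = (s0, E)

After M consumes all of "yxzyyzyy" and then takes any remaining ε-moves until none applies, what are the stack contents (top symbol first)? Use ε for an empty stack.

EEZ

(s0, yxzyyzyy, Z) ⊢ (s0, xzyyzyy, EZ) ⊢ (s1, zyyzyy, EZ) ⊢ (s0, yyzyy, EZ) ⊢ (s1, yzyy, Z) ⊢ (s0, yzyy, Z) ⊢ (s0, zyy, EZ) ⊢ (s0, yy, EEZ) ⊢ (s1, y, EZ) ⊢ (s0, ε, EEZ)
All input consumed in state s0 with stack EEZ.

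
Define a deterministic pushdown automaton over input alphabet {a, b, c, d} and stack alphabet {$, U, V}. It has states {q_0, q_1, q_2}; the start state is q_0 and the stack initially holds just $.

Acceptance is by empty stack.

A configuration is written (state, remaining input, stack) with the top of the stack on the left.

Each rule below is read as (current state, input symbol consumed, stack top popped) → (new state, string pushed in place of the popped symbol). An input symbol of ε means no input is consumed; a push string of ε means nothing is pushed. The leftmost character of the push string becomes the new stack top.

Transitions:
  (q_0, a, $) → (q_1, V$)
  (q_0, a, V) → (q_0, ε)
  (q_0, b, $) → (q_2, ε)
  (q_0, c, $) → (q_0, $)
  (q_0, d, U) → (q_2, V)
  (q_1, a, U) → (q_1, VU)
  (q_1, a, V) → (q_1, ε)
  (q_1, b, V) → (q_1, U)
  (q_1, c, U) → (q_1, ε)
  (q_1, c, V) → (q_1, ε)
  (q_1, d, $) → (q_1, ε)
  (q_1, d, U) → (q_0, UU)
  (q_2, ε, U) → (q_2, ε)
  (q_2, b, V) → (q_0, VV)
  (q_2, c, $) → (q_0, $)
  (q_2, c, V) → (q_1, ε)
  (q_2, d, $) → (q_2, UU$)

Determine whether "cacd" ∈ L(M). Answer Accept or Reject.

(q_0, cacd, $) ⊢ (q_0, acd, $) ⊢ (q_1, cd, V$) ⊢ (q_1, d, $) ⊢ (q_1, ε, ε)
All input consumed and the stack is empty.

Accept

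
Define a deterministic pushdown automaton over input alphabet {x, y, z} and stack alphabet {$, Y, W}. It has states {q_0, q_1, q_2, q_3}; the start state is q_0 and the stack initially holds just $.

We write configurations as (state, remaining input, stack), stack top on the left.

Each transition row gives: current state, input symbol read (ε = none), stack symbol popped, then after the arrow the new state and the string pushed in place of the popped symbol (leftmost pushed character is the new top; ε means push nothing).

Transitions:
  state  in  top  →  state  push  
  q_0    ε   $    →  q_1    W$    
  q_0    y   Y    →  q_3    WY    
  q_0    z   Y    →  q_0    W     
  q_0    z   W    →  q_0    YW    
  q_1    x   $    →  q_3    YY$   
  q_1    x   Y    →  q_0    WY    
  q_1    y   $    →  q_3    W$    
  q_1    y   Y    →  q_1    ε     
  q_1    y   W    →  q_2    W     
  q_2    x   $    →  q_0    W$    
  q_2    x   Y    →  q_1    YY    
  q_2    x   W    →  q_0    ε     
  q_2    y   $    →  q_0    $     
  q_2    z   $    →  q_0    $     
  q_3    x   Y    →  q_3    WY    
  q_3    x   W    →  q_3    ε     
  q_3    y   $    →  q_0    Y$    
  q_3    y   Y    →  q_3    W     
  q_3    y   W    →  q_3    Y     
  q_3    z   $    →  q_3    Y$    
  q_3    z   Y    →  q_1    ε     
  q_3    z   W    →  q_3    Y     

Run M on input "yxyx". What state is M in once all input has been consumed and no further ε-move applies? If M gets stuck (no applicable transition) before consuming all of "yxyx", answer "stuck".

(q_0, yxyx, $) ⊢ (q_1, yxyx, W$) ⊢ (q_2, xyx, W$) ⊢ (q_0, yx, $) ⊢ (q_1, yx, W$) ⊢ (q_2, x, W$) ⊢ (q_0, ε, $) ⊢ (q_1, ε, W$)
All input consumed; M is in state q_1.

q_1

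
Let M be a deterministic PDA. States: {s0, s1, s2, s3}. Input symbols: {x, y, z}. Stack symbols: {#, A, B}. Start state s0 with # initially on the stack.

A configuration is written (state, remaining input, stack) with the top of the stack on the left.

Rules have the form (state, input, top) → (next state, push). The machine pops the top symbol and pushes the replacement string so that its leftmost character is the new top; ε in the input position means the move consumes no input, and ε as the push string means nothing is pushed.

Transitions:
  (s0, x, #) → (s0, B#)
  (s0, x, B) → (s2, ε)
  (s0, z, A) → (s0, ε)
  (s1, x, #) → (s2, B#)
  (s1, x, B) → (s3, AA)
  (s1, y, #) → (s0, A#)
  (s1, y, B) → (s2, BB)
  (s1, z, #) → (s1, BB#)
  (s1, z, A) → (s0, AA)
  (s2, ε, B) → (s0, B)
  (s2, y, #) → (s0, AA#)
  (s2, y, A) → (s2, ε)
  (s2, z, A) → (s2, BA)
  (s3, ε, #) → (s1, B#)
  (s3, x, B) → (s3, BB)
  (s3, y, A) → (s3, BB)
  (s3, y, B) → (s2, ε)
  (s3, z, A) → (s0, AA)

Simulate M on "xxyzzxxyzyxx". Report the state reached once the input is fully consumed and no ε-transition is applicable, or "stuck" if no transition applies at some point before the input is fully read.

(s0, xxyzzxxyzyxx, #)
  read x, top #: go to s0, push B# → (s0, xyzzxxyzyxx, B#)
  read x, top B: go to s2, push ε → (s2, yzzxxyzyxx, #)
  read y, top #: go to s0, push AA# → (s0, zzxxyzyxx, AA#)
  read z, top A: go to s0, push ε → (s0, zxxyzyxx, A#)
  read z, top A: go to s0, push ε → (s0, xxyzyxx, #)
  read x, top #: go to s0, push B# → (s0, xyzyxx, B#)
  read x, top B: go to s2, push ε → (s2, yzyxx, #)
  read y, top #: go to s0, push AA# → (s0, zyxx, AA#)
  read z, top A: go to s0, push ε → (s0, yxx, A#)
No transition for (s0, y, top A); M blocks with input yxx remaining.

stuck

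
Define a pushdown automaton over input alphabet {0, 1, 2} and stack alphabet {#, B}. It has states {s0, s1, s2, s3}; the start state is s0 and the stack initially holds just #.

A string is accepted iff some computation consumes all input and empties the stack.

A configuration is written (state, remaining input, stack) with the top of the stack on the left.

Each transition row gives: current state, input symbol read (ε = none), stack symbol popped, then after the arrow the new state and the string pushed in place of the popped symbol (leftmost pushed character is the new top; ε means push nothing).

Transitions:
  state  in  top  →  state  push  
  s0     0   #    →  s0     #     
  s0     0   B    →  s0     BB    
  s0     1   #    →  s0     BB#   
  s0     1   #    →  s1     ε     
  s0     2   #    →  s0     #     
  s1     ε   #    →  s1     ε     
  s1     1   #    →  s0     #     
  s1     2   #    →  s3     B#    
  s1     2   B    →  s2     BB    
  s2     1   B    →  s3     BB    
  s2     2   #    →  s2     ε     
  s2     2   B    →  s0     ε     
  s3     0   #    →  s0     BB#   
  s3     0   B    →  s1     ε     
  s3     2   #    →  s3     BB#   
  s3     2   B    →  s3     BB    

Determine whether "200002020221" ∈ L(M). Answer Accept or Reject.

One accepting computation: (s0, 200002020221, #) ⊢ (s0, 00002020221, #) ⊢ (s0, 0002020221, #) ⊢ (s0, 002020221, #) ⊢ (s0, 02020221, #) ⊢ (s0, 2020221, #) ⊢ (s0, 020221, #) ⊢ (s0, 20221, #) ⊢ (s0, 0221, #) ⊢ (s0, 221, #) ⊢ (s0, 21, #) ⊢ (s0, 1, #) ⊢ (s1, ε, ε)
All input consumed and the stack is empty.

Accept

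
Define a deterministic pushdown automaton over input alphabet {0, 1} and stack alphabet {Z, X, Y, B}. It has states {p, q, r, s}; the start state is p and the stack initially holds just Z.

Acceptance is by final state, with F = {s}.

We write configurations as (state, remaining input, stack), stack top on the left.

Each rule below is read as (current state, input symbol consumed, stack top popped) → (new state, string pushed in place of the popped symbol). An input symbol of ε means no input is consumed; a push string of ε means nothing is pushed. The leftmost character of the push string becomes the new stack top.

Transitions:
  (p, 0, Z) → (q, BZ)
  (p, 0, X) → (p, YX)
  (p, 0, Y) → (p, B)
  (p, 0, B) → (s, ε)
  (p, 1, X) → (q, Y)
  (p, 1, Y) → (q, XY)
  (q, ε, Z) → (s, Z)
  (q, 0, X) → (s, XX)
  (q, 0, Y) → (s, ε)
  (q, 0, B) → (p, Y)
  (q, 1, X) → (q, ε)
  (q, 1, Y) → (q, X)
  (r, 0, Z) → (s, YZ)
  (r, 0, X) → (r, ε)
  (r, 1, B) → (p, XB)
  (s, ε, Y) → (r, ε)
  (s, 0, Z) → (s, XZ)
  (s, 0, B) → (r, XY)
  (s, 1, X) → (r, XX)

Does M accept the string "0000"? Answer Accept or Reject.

Accept

(p, 0000, Z) ⊢ (q, 000, BZ) ⊢ (p, 00, YZ) ⊢ (p, 0, BZ) ⊢ (s, ε, Z)
All input consumed; state s ∈ F.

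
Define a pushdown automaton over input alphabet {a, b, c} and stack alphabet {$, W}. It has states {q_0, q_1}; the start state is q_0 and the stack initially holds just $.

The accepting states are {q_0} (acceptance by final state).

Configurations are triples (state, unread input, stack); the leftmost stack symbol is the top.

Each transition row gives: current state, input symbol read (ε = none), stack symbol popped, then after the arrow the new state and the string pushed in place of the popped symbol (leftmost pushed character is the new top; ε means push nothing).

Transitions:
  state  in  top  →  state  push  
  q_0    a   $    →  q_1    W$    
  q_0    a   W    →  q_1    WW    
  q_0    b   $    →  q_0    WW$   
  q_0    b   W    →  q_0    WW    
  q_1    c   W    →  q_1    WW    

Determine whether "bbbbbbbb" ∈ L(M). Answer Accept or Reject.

One accepting computation: (q_0, bbbbbbbb, $) ⊢ (q_0, bbbbbbb, WW$) ⊢ (q_0, bbbbbb, WWW$) ⊢ (q_0, bbbbb, WWWW$) ⊢ (q_0, bbbb, WWWWW$) ⊢ (q_0, bbb, WWWWWW$) ⊢ (q_0, bb, WWWWWWW$) ⊢ (q_0, b, WWWWWWWW$) ⊢ (q_0, ε, WWWWWWWWW$)
All input consumed and state q_0 ∈ F.

Accept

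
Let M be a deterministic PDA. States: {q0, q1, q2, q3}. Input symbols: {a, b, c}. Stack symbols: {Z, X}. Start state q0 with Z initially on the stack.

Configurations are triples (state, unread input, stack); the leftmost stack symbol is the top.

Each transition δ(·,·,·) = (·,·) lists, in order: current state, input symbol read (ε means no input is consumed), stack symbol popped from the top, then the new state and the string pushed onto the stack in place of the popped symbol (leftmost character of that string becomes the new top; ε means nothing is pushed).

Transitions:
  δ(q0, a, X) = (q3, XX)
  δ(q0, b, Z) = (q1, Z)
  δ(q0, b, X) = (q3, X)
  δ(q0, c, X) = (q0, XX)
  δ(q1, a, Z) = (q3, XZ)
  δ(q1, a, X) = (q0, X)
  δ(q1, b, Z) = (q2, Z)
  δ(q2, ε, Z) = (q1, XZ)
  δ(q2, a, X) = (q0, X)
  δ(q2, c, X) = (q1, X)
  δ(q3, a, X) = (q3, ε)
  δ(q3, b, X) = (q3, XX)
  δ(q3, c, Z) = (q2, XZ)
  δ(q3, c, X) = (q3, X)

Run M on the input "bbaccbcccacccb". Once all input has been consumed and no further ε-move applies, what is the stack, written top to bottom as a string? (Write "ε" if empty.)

(q0, bbaccbcccacccb, Z)
  read b, top Z: go to q1, push Z → (q1, baccbcccacccb, Z)
  read b, top Z: go to q2, push Z → (q2, accbcccacccb, Z)
  ε-move, top Z: go to q1, push XZ → (q1, accbcccacccb, XZ)
  read a, top X: go to q0, push X → (q0, ccbcccacccb, XZ)
  read c, top X: go to q0, push XX → (q0, cbcccacccb, XXZ)
  read c, top X: go to q0, push XX → (q0, bcccacccb, XXXZ)
  read b, top X: go to q3, push X → (q3, cccacccb, XXXZ)
  read c, top X: go to q3, push X → (q3, ccacccb, XXXZ)
  read c, top X: go to q3, push X → (q3, cacccb, XXXZ)
  read c, top X: go to q3, push X → (q3, acccb, XXXZ)
  read a, top X: go to q3, push ε → (q3, cccb, XXZ)
  read c, top X: go to q3, push X → (q3, ccb, XXZ)
  read c, top X: go to q3, push X → (q3, cb, XXZ)
  read c, top X: go to q3, push X → (q3, b, XXZ)
  read b, top X: go to q3, push XX → (q3, ε, XXXZ)
All input consumed in state q3 with stack XXXZ.

XXXZ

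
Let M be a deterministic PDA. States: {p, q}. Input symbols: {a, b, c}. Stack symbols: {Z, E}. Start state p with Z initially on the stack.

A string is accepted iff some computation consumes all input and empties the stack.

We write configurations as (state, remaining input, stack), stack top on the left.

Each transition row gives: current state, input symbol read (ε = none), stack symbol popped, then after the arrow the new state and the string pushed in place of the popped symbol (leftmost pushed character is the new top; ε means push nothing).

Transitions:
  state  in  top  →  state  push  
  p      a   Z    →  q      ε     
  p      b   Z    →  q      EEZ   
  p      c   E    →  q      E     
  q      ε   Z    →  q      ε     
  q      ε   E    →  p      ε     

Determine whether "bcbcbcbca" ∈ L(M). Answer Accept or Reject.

Accept

(p, bcbcbcbca, Z)
  read b, top Z: go to q, push EEZ → (q, cbcbcbca, EEZ)
  ε-move, top E: go to p, push ε → (p, cbcbcbca, EZ)
  read c, top E: go to q, push E → (q, bcbcbca, EZ)
  ε-move, top E: go to p, push ε → (p, bcbcbca, Z)
  read b, top Z: go to q, push EEZ → (q, cbcbca, EEZ)
  ε-move, top E: go to p, push ε → (p, cbcbca, EZ)
  read c, top E: go to q, push E → (q, bcbca, EZ)
  ε-move, top E: go to p, push ε → (p, bcbca, Z)
  read b, top Z: go to q, push EEZ → (q, cbca, EEZ)
  ε-move, top E: go to p, push ε → (p, cbca, EZ)
  read c, top E: go to q, push E → (q, bca, EZ)
  ε-move, top E: go to p, push ε → (p, bca, Z)
  read b, top Z: go to q, push EEZ → (q, ca, EEZ)
  ε-move, top E: go to p, push ε → (p, ca, EZ)
  read c, top E: go to q, push E → (q, a, EZ)
  ε-move, top E: go to p, push ε → (p, a, Z)
  read a, top Z: go to q, push ε → (q, ε, ε)
All input consumed and the stack is empty.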